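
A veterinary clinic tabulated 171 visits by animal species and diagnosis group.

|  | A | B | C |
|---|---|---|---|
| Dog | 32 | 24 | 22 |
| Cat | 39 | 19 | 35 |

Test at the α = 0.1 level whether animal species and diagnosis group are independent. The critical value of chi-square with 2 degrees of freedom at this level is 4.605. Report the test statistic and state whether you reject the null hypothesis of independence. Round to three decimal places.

Row totals: 78, 93. Column totals: 71, 43, 57. Grand total N = 171.
Expected counts (row total × column total / N):
  Dog, A: 78×71/171 = 32.3860
  Dog, B: 78×43/171 = 19.6140
  Dog, C: 78×57/171 = 26.0000
  Cat, A: 93×71/171 = 38.6140
  Cat, B: 93×43/171 = 23.3860
  Cat, C: 93×57/171 = 31.0000
Contributions (O − E)²/E:
  (32 − 32.3860)²/32.3860 = 0.0046
  (24 − 19.6140)²/19.6140 = 0.9808
  (22 − 26.0000)²/26.0000 = 0.6154
  (39 − 38.6140)²/38.6140 = 0.0039
  (19 − 23.3860)²/23.3860 = 0.8226
  (35 − 31.0000)²/31.0000 = 0.5161
χ² = 0.0046 + 0.9808 + 0.6154 + 0.0039 + 0.8226 + 0.5161 = 2.943
df = (2−1)(3−1) = 2. Since 2.943 < 4.605, fail to reject the null hypothesis of independence at α = 0.1.

2.943; fail to reject H₀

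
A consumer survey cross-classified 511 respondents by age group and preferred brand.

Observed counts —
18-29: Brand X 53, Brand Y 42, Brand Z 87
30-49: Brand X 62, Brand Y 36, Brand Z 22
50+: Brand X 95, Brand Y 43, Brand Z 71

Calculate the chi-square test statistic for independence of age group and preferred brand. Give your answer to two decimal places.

Row totals: 182, 120, 209. Column totals: 210, 121, 180. Grand total N = 511.
Expected counts (row total × column total / N):
  18-29, Brand X: 182×210/511 = 74.795
  18-29, Brand Y: 182×121/511 = 43.096
  18-29, Brand Z: 182×180/511 = 64.110
  30-49, Brand X: 120×210/511 = 49.315
  30-49, Brand Y: 120×121/511 = 28.415
  30-49, Brand Z: 120×180/511 = 42.270
  50+, Brand X: 209×210/511 = 85.890
  50+, Brand Y: 209×121/511 = 49.489
  50+, Brand Z: 209×180/511 = 73.620
Contributions (O − E)²/E:
  (53 − 74.795)²/74.795 = 6.3510
  (42 − 43.096)²/43.096 = 0.0279
  (87 − 64.110)²/64.110 = 8.1727
  (62 − 49.315)²/49.315 = 3.2629
  (36 − 28.415)²/28.415 = 2.0247
  (22 − 42.270)²/42.270 = 9.7202
  (95 − 85.890)²/85.890 = 0.9663
  (43 − 49.489)²/49.489 = 0.8508
  (71 − 73.620)²/73.620 = 0.0932
χ² = 6.3510 + 0.0279 + 8.1727 + 3.2629 + 2.0247 + 9.7202 + 0.9663 + 0.8508 + 0.0932 = 31.47

31.47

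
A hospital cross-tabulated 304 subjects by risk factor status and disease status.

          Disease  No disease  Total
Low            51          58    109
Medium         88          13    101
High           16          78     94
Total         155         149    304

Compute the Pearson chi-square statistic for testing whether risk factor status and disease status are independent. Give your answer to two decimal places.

Grand total N = 304.
Expected counts (row total × column total / N):
  Low, Disease: 109×155/304 = 55.5757
  Low, No disease: 109×149/304 = 53.4243
  Medium, Disease: 101×155/304 = 51.4967
  Medium, No disease: 101×149/304 = 49.5033
  High, Disease: 94×155/304 = 47.9276
  High, No disease: 94×149/304 = 46.0724
Contributions (O − E)²/E:
  (51 − 55.5757)²/55.5757 = 0.3767
  (58 − 53.4243)²/53.4243 = 0.3919
  (88 − 51.4967)²/51.4967 = 25.8753
  (13 − 49.5033)²/49.5033 = 26.9172
  (16 − 47.9276)²/47.9276 = 21.2690
  (78 − 46.0724)²/46.0724 = 22.1254
χ² = 0.3767 + 0.3919 + 25.8753 + 26.9172 + 21.2690 + 22.1254 = 96.96

96.96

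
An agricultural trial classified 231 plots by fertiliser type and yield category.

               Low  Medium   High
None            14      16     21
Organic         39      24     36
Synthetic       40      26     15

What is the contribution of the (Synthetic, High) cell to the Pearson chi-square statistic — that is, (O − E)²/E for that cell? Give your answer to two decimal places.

4.16

Row total (Synthetic) = 81; column total (High) = 72; N = 231.
Expected count E = 81 × 72 / 231 = 25.247.
Contribution = (O − E)²/E = (15 − 25.247)² / 25.247 = 4.16.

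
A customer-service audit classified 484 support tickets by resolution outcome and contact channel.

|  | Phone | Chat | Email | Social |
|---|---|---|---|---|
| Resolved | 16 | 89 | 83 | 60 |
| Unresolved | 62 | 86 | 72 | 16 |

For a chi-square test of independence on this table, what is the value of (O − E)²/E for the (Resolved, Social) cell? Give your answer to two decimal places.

11.39

Row total (Resolved) = 248; column total (Social) = 76; N = 484.
Expected count E = 248 × 76 / 484 = 38.942.
Contribution = (O − E)²/E = (60 − 38.942)² / 38.942 = 11.39.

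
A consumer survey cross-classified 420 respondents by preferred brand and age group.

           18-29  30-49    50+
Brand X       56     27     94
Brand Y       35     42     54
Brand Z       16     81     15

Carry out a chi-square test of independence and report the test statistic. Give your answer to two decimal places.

99.65

Row totals: 177, 131, 112. Column totals: 107, 150, 163. Grand total N = 420.
Expected counts (row total × column total / N):
  Brand X, 18-29: 177×107/420 = 45.093
  Brand X, 30-49: 177×150/420 = 63.214
  Brand X, 50+: 177×163/420 = 68.693
  Brand Y, 18-29: 131×107/420 = 33.374
  Brand Y, 30-49: 131×150/420 = 46.786
  Brand Y, 50+: 131×163/420 = 50.840
  Brand Z, 18-29: 112×107/420 = 28.533
  Brand Z, 30-49: 112×150/420 = 40.000
  Brand Z, 50+: 112×163/420 = 43.467
Contributions (O − E)²/E:
  (56 − 45.093)²/45.093 = 2.6382
  (27 − 63.214)²/63.214 = 20.7463
  (94 − 68.693)²/68.693 = 9.3233
  (35 − 33.374)²/33.374 = 0.0792
  (42 − 46.786)²/46.786 = 0.4896
  (54 − 50.840)²/50.840 = 0.1964
  (16 − 28.533)²/28.533 = 5.5051
  (81 − 40.000)²/40.000 = 42.0250
  (15 − 43.467)²/43.467 = 18.6433
χ² = 2.6382 + 20.7463 + 9.3233 + 0.0792 + 0.4896 + 0.1964 + 5.5051 + 42.0250 + 18.6433 = 99.65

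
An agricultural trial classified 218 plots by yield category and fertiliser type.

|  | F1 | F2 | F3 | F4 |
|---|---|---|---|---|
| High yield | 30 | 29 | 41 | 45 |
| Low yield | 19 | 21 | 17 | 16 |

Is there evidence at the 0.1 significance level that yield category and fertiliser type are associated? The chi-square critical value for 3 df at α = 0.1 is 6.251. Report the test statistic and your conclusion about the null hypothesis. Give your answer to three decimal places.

Row totals: 145, 73. Column totals: 49, 50, 58, 61. Grand total N = 218.
Expected counts (row total × column total / N):
  High yield, F1: 145×49/218 = 32.5917
  High yield, F2: 145×50/218 = 33.2569
  High yield, F3: 145×58/218 = 38.5780
  High yield, F4: 145×61/218 = 40.5734
  Low yield, F1: 73×49/218 = 16.4083
  Low yield, F2: 73×50/218 = 16.7431
  Low yield, F3: 73×58/218 = 19.4220
  Low yield, F4: 73×61/218 = 20.4266
Contributions (O − E)²/E:
  (30 − 32.5917)²/32.5917 = 0.2061
  (29 − 33.2569)²/33.2569 = 0.5449
  (41 − 38.5780)²/38.5780 = 0.1521
  (45 − 40.5734)²/40.5734 = 0.4829
  (19 − 16.4083)²/16.4083 = 0.4094
  (21 − 16.7431)²/16.7431 = 1.0823
  (17 − 19.4220)²/19.4220 = 0.3020
  (16 − 20.4266)²/20.4266 = 0.9593
χ² = 0.2061 + 0.5449 + 0.1521 + 0.4829 + 0.4094 + 1.0823 + 0.3020 + 0.9593 = 4.139
df = (2−1)(4−1) = 3. Since 4.139 < 6.251, fail to reject the null hypothesis of independence at α = 0.1.

4.139; fail to reject H₀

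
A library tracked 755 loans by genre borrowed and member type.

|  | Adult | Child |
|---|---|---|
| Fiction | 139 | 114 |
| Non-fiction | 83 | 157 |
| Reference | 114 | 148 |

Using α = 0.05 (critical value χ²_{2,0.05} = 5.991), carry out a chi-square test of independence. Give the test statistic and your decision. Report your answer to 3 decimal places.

20.826; reject H₀

Row totals: 253, 240, 262. Column totals: 336, 419. Grand total N = 755.
Expected counts (row total × column total / N):
  Fiction, Adult: 253×336/755 = 112.5934
  Fiction, Child: 253×419/755 = 140.4066
  Non-fiction, Adult: 240×336/755 = 106.8079
  Non-fiction, Child: 240×419/755 = 133.1921
  Reference, Adult: 262×336/755 = 116.5987
  Reference, Child: 262×419/755 = 145.4013
Contributions (O − E)²/E:
  (139 − 112.5934)²/112.5934 = 6.1932
  (114 − 140.4066)²/140.4066 = 4.9664
  (83 − 106.8079)²/106.8079 = 5.3069
  (157 − 133.1921)²/133.1921 = 4.2556
  (114 − 116.5987)²/116.5987 = 0.0579
  (148 − 145.4013)²/145.4013 = 0.0464
χ² = 6.1932 + 4.9664 + 5.3069 + 4.2556 + 0.0579 + 0.0464 = 20.826
df = (3−1)(2−1) = 2. Since 20.826 > 5.991, reject the null hypothesis of independence at α = 0.05.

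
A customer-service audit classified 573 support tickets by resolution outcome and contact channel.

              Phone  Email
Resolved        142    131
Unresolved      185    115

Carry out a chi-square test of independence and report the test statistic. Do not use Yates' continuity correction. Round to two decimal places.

5.43

Row totals: 273, 300. Column totals: 327, 246. Grand total N = 573.
Expected counts (row total × column total / N):
  Resolved, Phone: 273×327/573 = 155.7958
  Resolved, Email: 273×246/573 = 117.2042
  Unresolved, Phone: 300×327/573 = 171.2042
  Unresolved, Email: 300×246/573 = 128.7958
Contributions (O − E)²/E:
  (142 − 155.7958)²/155.7958 = 1.2216
  (131 − 117.2042)²/117.2042 = 1.6239
  (185 − 171.2042)²/171.2042 = 1.1117
  (115 − 128.7958)²/128.7958 = 1.4777
χ² = 1.2216 + 1.6239 + 1.1117 + 1.4777 = 5.43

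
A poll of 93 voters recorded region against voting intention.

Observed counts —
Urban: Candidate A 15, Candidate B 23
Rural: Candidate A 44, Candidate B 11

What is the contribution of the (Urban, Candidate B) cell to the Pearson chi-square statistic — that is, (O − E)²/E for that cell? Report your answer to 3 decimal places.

Row total (Urban) = 38; column total (Candidate B) = 34; N = 93.
Expected count E = 38 × 34 / 93 = 13.8925.
Contribution = (O − E)²/E = (23 − 13.8925)² / 13.8925 = 5.971.

5.971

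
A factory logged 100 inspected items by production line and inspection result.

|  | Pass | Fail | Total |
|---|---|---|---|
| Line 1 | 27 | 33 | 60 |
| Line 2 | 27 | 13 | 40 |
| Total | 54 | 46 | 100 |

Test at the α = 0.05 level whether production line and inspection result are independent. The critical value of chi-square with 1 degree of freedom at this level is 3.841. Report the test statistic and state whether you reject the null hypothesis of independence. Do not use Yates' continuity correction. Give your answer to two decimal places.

4.89; reject H₀

Grand total N = 100.
Expected counts (row total × column total / N):
  Line 1, Pass: 60×54/100 = 32.400
  Line 1, Fail: 60×46/100 = 27.600
  Line 2, Pass: 40×54/100 = 21.600
  Line 2, Fail: 40×46/100 = 18.400
Contributions (O − E)²/E:
  (27 − 32.400)²/32.400 = 0.9000
  (33 − 27.600)²/27.600 = 1.0565
  (27 − 21.600)²/21.600 = 1.3500
  (13 − 18.400)²/18.400 = 1.5848
χ² = 0.9000 + 1.0565 + 1.3500 + 1.5848 = 4.89
df = (2−1)(2−1) = 1. Since 4.89 > 3.841, reject the null hypothesis of independence at α = 0.05.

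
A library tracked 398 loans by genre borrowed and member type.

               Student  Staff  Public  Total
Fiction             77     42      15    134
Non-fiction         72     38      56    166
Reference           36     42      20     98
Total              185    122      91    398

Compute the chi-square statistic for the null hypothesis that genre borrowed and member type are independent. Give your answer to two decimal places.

Grand total N = 398.
Expected counts (row total × column total / N):
  Fiction, Student: 134×185/398 = 62.286
  Fiction, Staff: 134×122/398 = 41.075
  Fiction, Public: 134×91/398 = 30.638
  Non-fiction, Student: 166×185/398 = 77.161
  Non-fiction, Staff: 166×122/398 = 50.884
  Non-fiction, Public: 166×91/398 = 37.955
  Reference, Student: 98×185/398 = 45.553
  Reference, Staff: 98×122/398 = 30.040
  Reference, Public: 98×91/398 = 22.407
Contributions (O − E)²/E:
  (77 − 62.286)²/62.286 = 3.4759
  (42 − 41.075)²/41.075 = 0.0208
  (15 − 30.638)²/30.638 = 7.9818
  (72 − 77.161)²/77.161 = 0.3452
  (38 − 50.884)²/50.884 = 3.2623
  (56 − 37.955)²/37.955 = 8.5792
  (36 − 45.553)²/45.553 = 2.0034
  (42 − 30.040)²/30.040 = 4.7617
  (20 − 22.407)²/22.407 = 0.2586
χ² = 3.4759 + 0.0208 + 7.9818 + 0.3452 + 3.2623 + 8.5792 + 2.0034 + 4.7617 + 0.2586 = 30.69

30.69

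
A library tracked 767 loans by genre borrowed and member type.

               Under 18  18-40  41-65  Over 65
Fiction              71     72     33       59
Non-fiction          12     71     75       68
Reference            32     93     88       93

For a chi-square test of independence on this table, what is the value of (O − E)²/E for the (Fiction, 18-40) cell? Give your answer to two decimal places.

0.00

Row total (Fiction) = 235; column total (18-40) = 236; N = 767.
Expected count E = 235 × 236 / 767 = 72.3077.
Contribution = (O − E)²/E = (72 − 72.3077)² / 72.3077 = 0.00.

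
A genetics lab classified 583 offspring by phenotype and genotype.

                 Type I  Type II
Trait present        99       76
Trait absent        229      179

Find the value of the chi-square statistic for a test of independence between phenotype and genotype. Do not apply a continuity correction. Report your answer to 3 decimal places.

0.010

Row totals: 175, 408. Column totals: 328, 255. Grand total N = 583.
Expected counts (row total × column total / N):
  Trait present, Type I: 175×328/583 = 98.4563
  Trait present, Type II: 175×255/583 = 76.5437
  Trait absent, Type I: 408×328/583 = 229.5437
  Trait absent, Type II: 408×255/583 = 178.4563
Contributions (O − E)²/E:
  (99 − 98.4563)²/98.4563 = 0.0030
  (76 − 76.5437)²/76.5437 = 0.0039
  (229 − 229.5437)²/229.5437 = 0.0013
  (179 − 178.4563)²/178.4563 = 0.0017
χ² = 0.0030 + 0.0039 + 0.0013 + 0.0017 = 0.010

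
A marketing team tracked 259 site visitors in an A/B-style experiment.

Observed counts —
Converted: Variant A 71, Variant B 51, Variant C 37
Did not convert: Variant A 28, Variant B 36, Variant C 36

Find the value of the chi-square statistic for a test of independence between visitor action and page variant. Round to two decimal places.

Row totals: 159, 100. Column totals: 99, 87, 73. Grand total N = 259.
Expected counts (row total × column total / N):
  Converted, Variant A: 159×99/259 = 60.776
  Converted, Variant B: 159×87/259 = 53.409
  Converted, Variant C: 159×73/259 = 44.815
  Did not convert, Variant A: 100×99/259 = 38.224
  Did not convert, Variant B: 100×87/259 = 33.591
  Did not convert, Variant C: 100×73/259 = 28.185
Contributions (O − E)²/E:
  (71 − 60.776)²/60.776 = 1.7199
  (51 − 53.409)²/53.409 = 0.1087
  (37 − 44.815)²/44.815 = 1.3628
  (28 − 38.224)²/38.224 = 2.7347
  (36 − 33.591)²/33.591 = 0.1728
  (36 − 28.185)²/28.185 = 2.1669
χ² = 1.7199 + 0.1087 + 1.3628 + 2.7347 + 0.1728 + 2.1669 = 8.27

8.27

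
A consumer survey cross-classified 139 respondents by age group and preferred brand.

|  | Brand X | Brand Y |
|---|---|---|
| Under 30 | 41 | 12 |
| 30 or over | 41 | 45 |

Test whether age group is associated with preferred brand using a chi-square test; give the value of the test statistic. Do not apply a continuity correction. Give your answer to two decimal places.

11.94

Row totals: 53, 86. Column totals: 82, 57. Grand total N = 139.
Expected counts (row total × column total / N):
  Under 30, Brand X: 53×82/139 = 31.266
  Under 30, Brand Y: 53×57/139 = 21.734
  30 or over, Brand X: 86×82/139 = 50.734
  30 or over, Brand Y: 86×57/139 = 35.266
Contributions (O − E)²/E:
  (41 − 31.266)²/31.266 = 3.0305
  (12 − 21.734)²/21.734 = 4.3596
  (41 − 50.734)²/50.734 = 1.8676
  (45 − 35.266)²/35.266 = 2.6867
χ² = 3.0305 + 4.3596 + 1.8676 + 2.6867 = 11.94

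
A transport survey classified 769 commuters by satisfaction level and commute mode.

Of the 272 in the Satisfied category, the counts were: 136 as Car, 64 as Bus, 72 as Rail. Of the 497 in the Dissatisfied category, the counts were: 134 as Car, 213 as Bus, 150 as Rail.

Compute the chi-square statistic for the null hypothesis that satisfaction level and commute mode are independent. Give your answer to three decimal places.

Row totals: 272, 497. Column totals: 270, 277, 222. Grand total N = 769.
Expected counts (row total × column total / N):
  Satisfied, Car: 272×270/769 = 95.50065
  Satisfied, Bus: 272×277/769 = 97.97659
  Satisfied, Rail: 272×222/769 = 78.52276
  Dissatisfied, Car: 497×270/769 = 174.49935
  Dissatisfied, Bus: 497×277/769 = 179.02341
  Dissatisfied, Rail: 497×222/769 = 143.47724
Contributions (O − E)²/E:
  (136 − 95.50065)²/95.50065 = 17.1747
  (64 − 97.97659)²/97.97659 = 11.7825
  (72 − 78.52276)²/78.52276 = 0.5418
  (134 − 174.49935)²/174.49935 = 9.3994
  (213 − 179.02341)²/179.02341 = 6.4484
  (150 − 143.47724)²/143.47724 = 0.2965
χ² = 17.1747 + 11.7825 + 0.5418 + 9.3994 + 6.4484 + 0.2965 = 45.643

45.643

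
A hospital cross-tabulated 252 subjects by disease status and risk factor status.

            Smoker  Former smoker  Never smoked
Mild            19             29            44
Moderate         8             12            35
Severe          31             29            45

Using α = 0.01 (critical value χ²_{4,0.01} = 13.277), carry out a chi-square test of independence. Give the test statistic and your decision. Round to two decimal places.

Row totals: 92, 55, 105. Column totals: 58, 70, 124. Grand total N = 252.
Expected counts (row total × column total / N):
  Mild, Smoker: 92×58/252 = 21.175
  Mild, Former smoker: 92×70/252 = 25.556
  Mild, Never smoked: 92×124/252 = 45.270
  Moderate, Smoker: 55×58/252 = 12.659
  Moderate, Former smoker: 55×70/252 = 15.278
  Moderate, Never smoked: 55×124/252 = 27.063
  Severe, Smoker: 105×58/252 = 24.167
  Severe, Former smoker: 105×70/252 = 29.167
  Severe, Never smoked: 105×124/252 = 51.667
Contributions (O − E)²/E:
  (19 − 21.175)²/21.175 = 0.2234
  (29 − 25.556)²/25.556 = 0.4641
  (44 − 45.270)²/45.270 = 0.0356
  (8 − 12.659)²/12.659 = 1.7147
  (12 − 15.278)²/15.278 = 0.7033
  (35 − 27.063)²/27.063 = 2.3278
  (31 − 24.167)²/24.167 = 1.9320
  (29 − 29.167)²/29.167 = 0.0010
  (45 − 51.667)²/51.667 = 0.8603
χ² = 0.2234 + 0.4641 + 0.0356 + 1.7147 + 0.7033 + 2.3278 + 1.9320 + 0.0010 + 0.8603 = 8.26
df = (3−1)(3−1) = 4. Since 8.26 < 13.277, fail to reject the null hypothesis of independence at α = 0.01.

8.26; fail to reject H₀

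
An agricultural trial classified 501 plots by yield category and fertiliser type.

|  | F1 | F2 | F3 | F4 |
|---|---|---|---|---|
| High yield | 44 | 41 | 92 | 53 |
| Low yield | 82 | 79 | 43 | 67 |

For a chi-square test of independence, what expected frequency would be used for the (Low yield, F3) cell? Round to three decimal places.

Row total (Low yield) = 271; column total (F3) = 135; grand total N = 501.
Expected count = (row total × column total) / N = 271 × 135 / 501 = 73.024.

73.024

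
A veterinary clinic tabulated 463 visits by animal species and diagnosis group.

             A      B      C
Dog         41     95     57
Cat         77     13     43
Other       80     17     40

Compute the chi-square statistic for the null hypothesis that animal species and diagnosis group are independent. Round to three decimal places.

96.847

Row totals: 193, 133, 137. Column totals: 198, 125, 140. Grand total N = 463.
Expected counts (row total × column total / N):
  Dog, A: 193×198/463 = 82.5356
  Dog, B: 193×125/463 = 52.1058
  Dog, C: 193×140/463 = 58.3585
  Cat, A: 133×198/463 = 56.8769
  Cat, B: 133×125/463 = 35.9071
  Cat, C: 133×140/463 = 40.2160
  Other, A: 137×198/463 = 58.5875
  Other, B: 137×125/463 = 36.9870
  Other, C: 137×140/463 = 41.4255
Contributions (O − E)²/E:
  (41 − 82.5356)²/82.5356 = 20.9026
  (95 − 52.1058)²/52.1058 = 35.3111
  (57 − 58.3585)²/58.3585 = 0.0316
  (77 − 56.8769)²/56.8769 = 7.1196
  (13 − 35.9071)²/35.9071 = 14.6137
  (43 − 40.2160)²/40.2160 = 0.1927
  (80 − 58.5875)²/58.5875 = 7.8258
  (17 − 36.9870)²/36.9870 = 10.8006
  (40 − 41.4255)²/41.4255 = 0.0491
χ² = 20.9026 + 35.3111 + 0.0316 + 7.1196 + 14.6137 + 0.1927 + 7.8258 + 10.8006 + 0.0491 = 96.847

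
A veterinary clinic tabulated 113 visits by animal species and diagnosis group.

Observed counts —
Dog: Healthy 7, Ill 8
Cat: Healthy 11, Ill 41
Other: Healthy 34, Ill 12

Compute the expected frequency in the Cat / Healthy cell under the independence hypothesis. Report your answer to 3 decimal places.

23.929

Row total (Cat) = 52; column total (Healthy) = 52; grand total N = 113.
Expected count = (row total × column total) / N = 52 × 52 / 113 = 23.929.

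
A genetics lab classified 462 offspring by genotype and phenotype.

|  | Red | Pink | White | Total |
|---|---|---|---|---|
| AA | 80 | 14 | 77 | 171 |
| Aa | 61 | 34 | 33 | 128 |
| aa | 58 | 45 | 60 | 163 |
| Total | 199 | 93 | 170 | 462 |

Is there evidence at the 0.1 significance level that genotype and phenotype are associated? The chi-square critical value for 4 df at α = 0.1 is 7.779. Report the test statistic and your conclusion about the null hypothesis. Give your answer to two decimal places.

Grand total N = 462.
Expected counts (row total × column total / N):
  AA, Red: 171×199/462 = 73.656
  AA, Pink: 171×93/462 = 34.422
  AA, White: 171×170/462 = 62.922
  Aa, Red: 128×199/462 = 55.134
  Aa, Pink: 128×93/462 = 25.766
  Aa, White: 128×170/462 = 47.100
  aa, Red: 163×199/462 = 70.210
  aa, Pink: 163×93/462 = 32.812
  aa, White: 163×170/462 = 59.978
Contributions (O − E)²/E:
  (80 − 73.656)²/73.656 = 0.5464
  (14 − 34.422)²/34.422 = 12.1160
  (77 − 62.922)²/62.922 = 3.1498
  (61 − 55.134)²/55.134 = 0.6241
  (34 − 25.766)²/25.766 = 2.6313
  (33 − 47.100)²/47.100 = 4.2210
  (58 − 70.210)²/70.210 = 2.1234
  (45 − 32.812)²/32.812 = 4.5272
  (60 − 59.978)²/59.978 = 0.0000
χ² = 0.5464 + 12.1160 + 3.1498 + 0.6241 + 2.6313 + 4.2210 + 2.1234 + 4.5272 + 0.0000 = 29.94
df = (3−1)(3−1) = 4. Since 29.94 > 7.779, reject the null hypothesis of independence at α = 0.1.

29.94; reject H₀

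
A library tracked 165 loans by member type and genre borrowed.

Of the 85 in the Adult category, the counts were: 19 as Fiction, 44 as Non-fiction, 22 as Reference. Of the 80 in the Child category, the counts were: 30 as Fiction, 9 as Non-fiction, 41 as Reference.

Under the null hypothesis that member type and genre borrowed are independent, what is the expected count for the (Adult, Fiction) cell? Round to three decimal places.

Row total (Adult) = 85; column total (Fiction) = 49; grand total N = 165.
Expected count = (row total × column total) / N = 85 × 49 / 165 = 25.242.

25.242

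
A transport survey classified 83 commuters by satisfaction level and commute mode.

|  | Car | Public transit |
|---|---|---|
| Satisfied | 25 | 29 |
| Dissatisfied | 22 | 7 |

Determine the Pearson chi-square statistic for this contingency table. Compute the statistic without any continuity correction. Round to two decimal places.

6.72

Row totals: 54, 29. Column totals: 47, 36. Grand total N = 83.
Expected counts (row total × column total / N):
  Satisfied, Car: 54×47/83 = 30.5783
  Satisfied, Public transit: 54×36/83 = 23.4217
  Dissatisfied, Car: 29×47/83 = 16.4217
  Dissatisfied, Public transit: 29×36/83 = 12.5783
Contributions (O − E)²/E:
  (25 − 30.5783)²/30.5783 = 1.0176
  (29 − 23.4217)²/23.4217 = 1.3286
  (22 − 16.4217)²/16.4217 = 1.8949
  (7 − 12.5783)²/12.5783 = 2.4739
χ² = 1.0176 + 1.3286 + 1.8949 + 2.4739 = 6.72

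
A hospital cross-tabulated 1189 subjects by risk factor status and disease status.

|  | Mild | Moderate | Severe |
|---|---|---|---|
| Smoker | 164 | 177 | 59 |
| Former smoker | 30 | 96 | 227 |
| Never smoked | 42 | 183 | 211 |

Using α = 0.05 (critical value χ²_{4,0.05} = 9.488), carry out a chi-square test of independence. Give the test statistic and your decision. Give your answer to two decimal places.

Row totals: 400, 353, 436. Column totals: 236, 456, 497. Grand total N = 1189.
Expected counts (row total × column total / N):
  Smoker, Mild: 400×236/1189 = 79.394
  Smoker, Moderate: 400×456/1189 = 153.406
  Smoker, Severe: 400×497/1189 = 167.199
  Former smoker, Mild: 353×236/1189 = 70.066
  Former smoker, Moderate: 353×456/1189 = 135.381
  Former smoker, Severe: 353×497/1189 = 147.553
  Never smoked, Mild: 436×236/1189 = 86.540
  Never smoked, Moderate: 436×456/1189 = 167.213
  Never smoked, Severe: 436×497/1189 = 182.247
Contributions (O − E)²/E:
  (164 − 79.394)²/79.394 = 90.1602
  (177 − 153.406)²/153.406 = 3.6288
  (59 − 167.199)²/167.199 = 70.0185
  (30 − 70.066)²/70.066 = 22.9110
  (96 − 135.381)²/135.381 = 11.4555
  (227 − 147.553)²/147.553 = 42.7767
  (42 − 86.540)²/86.540 = 22.9236
  (183 − 167.213)²/167.213 = 1.4905
  (211 − 182.247)²/182.247 = 4.5363
χ² = 90.1602 + 3.6288 + 70.0185 + 22.9110 + 11.4555 + 42.7767 + 22.9236 + 1.4905 + 4.5363 = 269.90
df = (3−1)(3−1) = 4. Since 269.90 > 9.488, reject the null hypothesis of independence at α = 0.05.

269.90; reject H₀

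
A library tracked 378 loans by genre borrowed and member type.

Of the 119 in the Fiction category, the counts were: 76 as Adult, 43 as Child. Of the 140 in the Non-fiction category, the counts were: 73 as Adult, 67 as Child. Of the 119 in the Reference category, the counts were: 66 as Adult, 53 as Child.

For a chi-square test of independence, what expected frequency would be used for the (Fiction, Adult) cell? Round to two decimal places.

Row total (Fiction) = 119; column total (Adult) = 215; grand total N = 378.
Expected count = (row total × column total) / N = 119 × 215 / 378 = 67.69.

67.69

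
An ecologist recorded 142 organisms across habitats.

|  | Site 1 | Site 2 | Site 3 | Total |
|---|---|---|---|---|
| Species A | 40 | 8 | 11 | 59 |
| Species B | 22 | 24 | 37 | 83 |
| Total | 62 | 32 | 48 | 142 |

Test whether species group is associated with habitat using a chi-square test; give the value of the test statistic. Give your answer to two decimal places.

Grand total N = 142.
Expected counts (row total × column total / N):
  Species A, Site 1: 59×62/142 = 25.7606
  Species A, Site 2: 59×32/142 = 13.2958
  Species A, Site 3: 59×48/142 = 19.9437
  Species B, Site 1: 83×62/142 = 36.2394
  Species B, Site 2: 83×32/142 = 18.7042
  Species B, Site 3: 83×48/142 = 28.0563
Contributions (O − E)²/E:
  (40 − 25.7606)²/25.7606 = 7.8710
  (8 − 13.2958)²/13.2958 = 2.1094
  (11 − 19.9437)²/19.9437 = 4.0108
  (22 − 36.2394)²/36.2394 = 5.5950
  (24 − 18.7042)²/18.7042 = 1.4994
  (37 − 28.0563)²/28.0563 = 2.8510
χ² = 7.8710 + 2.1094 + 4.0108 + 5.5950 + 1.4994 + 2.8510 = 23.94

23.94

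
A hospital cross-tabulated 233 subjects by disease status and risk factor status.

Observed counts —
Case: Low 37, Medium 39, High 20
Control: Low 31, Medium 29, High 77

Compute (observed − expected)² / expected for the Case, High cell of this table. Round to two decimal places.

Row total (Case) = 96; column total (High) = 97; N = 233.
Expected count E = 96 × 97 / 233 = 39.966.
Contribution = (O − E)²/E = (20 − 39.966)² / 39.966 = 9.97.

9.97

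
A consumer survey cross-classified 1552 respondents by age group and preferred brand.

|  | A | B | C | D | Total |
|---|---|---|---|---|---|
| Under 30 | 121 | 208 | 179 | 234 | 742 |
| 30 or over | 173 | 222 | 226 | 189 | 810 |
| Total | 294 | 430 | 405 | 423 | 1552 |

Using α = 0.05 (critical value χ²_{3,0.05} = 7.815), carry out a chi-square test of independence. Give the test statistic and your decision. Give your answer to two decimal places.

Grand total N = 1552.
Expected counts (row total × column total / N):
  Under 30, A: 742×294/1552 = 140.559
  Under 30, B: 742×430/1552 = 205.580
  Under 30, C: 742×405/1552 = 193.628
  Under 30, D: 742×423/1552 = 202.233
  30 or over, A: 810×294/1552 = 153.441
  30 or over, B: 810×430/1552 = 224.420
  30 or over, C: 810×405/1552 = 211.372
  30 or over, D: 810×423/1552 = 220.767
Contributions (O − E)²/E:
  (121 − 140.559)²/140.559 = 2.7217
  (208 − 205.580)²/205.580 = 0.0285
  (179 − 193.628)²/193.628 = 1.1051
  (234 − 202.233)²/202.233 = 4.9900
  (173 − 153.441)²/153.441 = 2.4932
  (222 − 224.420)²/224.420 = 0.0261
  (226 − 211.372)²/211.372 = 1.0123
  (189 − 220.767)²/220.767 = 4.5711
χ² = 2.7217 + 0.0285 + 1.1051 + 4.9900 + 2.4932 + 0.0261 + 1.0123 + 4.5711 = 16.95
df = (2−1)(4−1) = 3. Since 16.95 > 7.815, reject the null hypothesis of independence at α = 0.05.

16.95; reject H₀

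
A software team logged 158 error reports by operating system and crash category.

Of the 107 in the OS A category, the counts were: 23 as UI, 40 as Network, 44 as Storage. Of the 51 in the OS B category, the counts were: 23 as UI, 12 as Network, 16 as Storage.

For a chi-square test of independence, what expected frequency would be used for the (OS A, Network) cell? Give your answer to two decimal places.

35.22

Row total (OS A) = 107; column total (Network) = 52; grand total N = 158.
Expected count = (row total × column total) / N = 107 × 52 / 158 = 35.22.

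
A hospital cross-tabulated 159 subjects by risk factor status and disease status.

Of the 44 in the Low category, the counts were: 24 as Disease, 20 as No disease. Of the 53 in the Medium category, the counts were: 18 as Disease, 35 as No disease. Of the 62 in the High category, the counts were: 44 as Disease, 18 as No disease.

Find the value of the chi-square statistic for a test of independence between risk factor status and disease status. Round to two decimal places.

Row totals: 44, 53, 62. Column totals: 86, 73. Grand total N = 159.
Expected counts (row total × column total / N):
  Low, Disease: 44×86/159 = 23.799
  Low, No disease: 44×73/159 = 20.201
  Medium, Disease: 53×86/159 = 28.667
  Medium, No disease: 53×73/159 = 24.333
  High, Disease: 62×86/159 = 33.535
  High, No disease: 62×73/159 = 28.465
Contributions (O − E)²/E:
  (24 − 23.799)²/23.799 = 0.0017
  (20 − 20.201)²/20.201 = 0.0020
  (18 − 28.667)²/28.667 = 3.9692
  (35 − 24.333)²/24.333 = 4.6762
  (44 − 33.535)²/33.535 = 3.2657
  (18 − 28.465)²/28.465 = 3.8474
χ² = 0.0017 + 0.0020 + 3.9692 + 4.6762 + 3.2657 + 3.8474 = 15.76

15.76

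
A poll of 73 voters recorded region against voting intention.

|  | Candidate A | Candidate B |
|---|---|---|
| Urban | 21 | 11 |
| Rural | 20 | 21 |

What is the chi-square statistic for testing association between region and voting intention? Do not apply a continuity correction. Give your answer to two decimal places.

2.07

Row totals: 32, 41. Column totals: 41, 32. Grand total N = 73.
Expected counts (row total × column total / N):
  Urban, Candidate A: 32×41/73 = 17.973
  Urban, Candidate B: 32×32/73 = 14.027
  Rural, Candidate A: 41×41/73 = 23.027
  Rural, Candidate B: 41×32/73 = 17.973
Contributions (O − E)²/E:
  (21 − 17.973)²/17.973 = 0.5098
  (11 − 14.027)²/14.027 = 0.6532
  (20 − 23.027)²/23.027 = 0.3979
  (21 − 17.973)²/17.973 = 0.5098
χ² = 0.5098 + 0.6532 + 0.3979 + 0.5098 = 2.07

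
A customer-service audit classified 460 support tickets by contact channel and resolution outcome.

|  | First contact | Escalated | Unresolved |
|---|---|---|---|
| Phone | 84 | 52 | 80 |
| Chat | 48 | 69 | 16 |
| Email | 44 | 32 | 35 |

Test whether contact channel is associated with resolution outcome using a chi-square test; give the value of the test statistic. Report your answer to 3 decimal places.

Row totals: 216, 133, 111. Column totals: 176, 153, 131. Grand total N = 460.
Expected counts (row total × column total / N):
  Phone, First contact: 216×176/460 = 82.6435
  Phone, Escalated: 216×153/460 = 71.8435
  Phone, Unresolved: 216×131/460 = 61.5130
  Chat, First contact: 133×176/460 = 50.8870
  Chat, Escalated: 133×153/460 = 44.2370
  Chat, Unresolved: 133×131/460 = 37.8761
  Email, First contact: 111×176/460 = 42.4696
  Email, Escalated: 111×153/460 = 36.9196
  Email, Unresolved: 111×131/460 = 31.6109
Contributions (O − E)²/E:
  (84 − 82.6435)²/82.6435 = 0.0223
  (52 − 71.8435)²/71.8435 = 5.4809
  (80 − 61.5130)²/61.5130 = 5.5560
  (48 − 50.8870)²/50.8870 = 0.1638
  (69 − 44.2370)²/44.2370 = 13.8618
  (16 − 37.8761)²/37.8761 = 12.6350
  (44 − 42.4696)²/42.4696 = 0.0551
  (32 − 36.9196)²/36.9196 = 0.6555
  (35 − 31.6109)²/31.6109 = 0.3634
χ² = 0.0223 + 5.4809 + 5.5560 + 0.1638 + 13.8618 + 12.6350 + 0.0551 + 0.6555 + 0.3634 = 38.794

38.794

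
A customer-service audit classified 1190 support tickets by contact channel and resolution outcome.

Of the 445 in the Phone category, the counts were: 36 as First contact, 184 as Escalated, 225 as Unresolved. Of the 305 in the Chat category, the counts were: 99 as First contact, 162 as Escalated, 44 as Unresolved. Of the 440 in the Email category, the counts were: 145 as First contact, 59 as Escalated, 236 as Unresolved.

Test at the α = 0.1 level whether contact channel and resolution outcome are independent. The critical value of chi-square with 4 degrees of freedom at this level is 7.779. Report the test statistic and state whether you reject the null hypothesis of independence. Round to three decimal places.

Row totals: 445, 305, 440. Column totals: 280, 405, 505. Grand total N = 1190.
Expected counts (row total × column total / N):
  Phone, First contact: 445×280/1190 = 104.7059
  Phone, Escalated: 445×405/1190 = 151.4496
  Phone, Unresolved: 445×505/1190 = 188.8445
  Chat, First contact: 305×280/1190 = 71.7647
  Chat, Escalated: 305×405/1190 = 103.8025
  Chat, Unresolved: 305×505/1190 = 129.4328
  Email, First contact: 440×280/1190 = 103.5294
  Email, Escalated: 440×405/1190 = 149.7479
  Email, Unresolved: 440×505/1190 = 186.7227
Contributions (O − E)²/E:
  (36 − 104.7059)²/104.7059 = 45.0834
  (184 − 151.4496)²/151.4496 = 6.9959
  (225 − 188.8445)²/188.8445 = 6.9222
  (99 − 71.7647)²/71.7647 = 10.3360
  (162 − 103.8025)²/103.8025 = 32.6288
  (44 − 129.4328)²/129.4328 = 56.3904
  (145 − 103.5294)²/103.5294 = 16.6118
  (59 − 149.7479)²/149.7479 = 54.9936
  (236 − 186.7227)²/186.7227 = 13.0046
χ² = 45.0834 + 6.9959 + 6.9222 + 10.3360 + 32.6288 + 56.3904 + 16.6118 + 54.9936 + 13.0046 = 242.967
df = (3−1)(3−1) = 4. Since 242.967 > 7.779, reject the null hypothesis of independence at α = 0.1.

242.967; reject H₀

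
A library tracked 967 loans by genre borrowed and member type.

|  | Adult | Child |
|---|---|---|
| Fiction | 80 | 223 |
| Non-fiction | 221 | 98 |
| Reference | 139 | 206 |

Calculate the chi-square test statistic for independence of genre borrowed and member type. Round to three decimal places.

121.079

Row totals: 303, 319, 345. Column totals: 440, 527. Grand total N = 967.
Expected counts (row total × column total / N):
  Fiction, Adult: 303×440/967 = 137.86970
  Fiction, Child: 303×527/967 = 165.13030
  Non-fiction, Adult: 319×440/967 = 145.14995
  Non-fiction, Child: 319×527/967 = 173.85005
  Reference, Adult: 345×440/967 = 156.98035
  Reference, Child: 345×527/967 = 188.01965
Contributions (O − E)²/E:
  (80 − 137.86970)²/137.86970 = 24.2903
  (223 − 165.13030)²/165.13030 = 20.2804
  (221 − 145.14995)²/145.14995 = 39.6365
  (98 − 173.85005)²/173.85005 = 33.0931
  (139 − 156.98035)²/156.98035 = 2.0594
  (206 − 188.01965)²/188.01965 = 1.7195
χ² = 24.2903 + 20.2804 + 39.6365 + 33.0931 + 2.0594 + 1.7195 = 121.079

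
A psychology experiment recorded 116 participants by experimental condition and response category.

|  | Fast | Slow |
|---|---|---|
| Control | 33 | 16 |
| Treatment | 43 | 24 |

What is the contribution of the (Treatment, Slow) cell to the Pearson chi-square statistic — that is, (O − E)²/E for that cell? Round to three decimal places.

0.035

Row total (Treatment) = 67; column total (Slow) = 40; N = 116.
Expected count E = 67 × 40 / 116 = 23.1034.
Contribution = (O − E)²/E = (24 − 23.1034)² / 23.1034 = 0.035.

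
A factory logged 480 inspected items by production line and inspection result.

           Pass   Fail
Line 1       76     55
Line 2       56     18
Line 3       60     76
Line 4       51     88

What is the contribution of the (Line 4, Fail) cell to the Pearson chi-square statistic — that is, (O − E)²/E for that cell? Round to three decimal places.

Row total (Line 4) = 139; column total (Fail) = 237; N = 480.
Expected count E = 139 × 237 / 480 = 68.6312.
Contribution = (O − E)²/E = (88 − 68.6312)² / 68.6312 = 5.466.

5.466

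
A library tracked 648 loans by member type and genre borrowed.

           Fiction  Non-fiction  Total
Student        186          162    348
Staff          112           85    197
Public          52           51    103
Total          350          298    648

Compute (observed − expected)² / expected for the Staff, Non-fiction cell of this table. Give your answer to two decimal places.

Row total (Staff) = 197; column total (Non-fiction) = 298; N = 648.
Expected count E = 197 × 298 / 648 = 90.596.
Contribution = (O − E)²/E = (85 − 90.596)² / 90.596 = 0.35.

0.35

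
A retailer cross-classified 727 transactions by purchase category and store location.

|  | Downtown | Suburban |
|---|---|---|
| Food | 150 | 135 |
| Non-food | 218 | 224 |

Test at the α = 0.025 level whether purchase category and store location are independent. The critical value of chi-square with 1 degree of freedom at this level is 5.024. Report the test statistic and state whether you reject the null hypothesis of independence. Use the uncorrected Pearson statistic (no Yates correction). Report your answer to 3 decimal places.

Row totals: 285, 442. Column totals: 368, 359. Grand total N = 727.
Expected counts (row total × column total / N):
  Food, Downtown: 285×368/727 = 144.2641
  Food, Suburban: 285×359/727 = 140.7359
  Non-food, Downtown: 442×368/727 = 223.7359
  Non-food, Suburban: 442×359/727 = 218.2641
Contributions (O − E)²/E:
  (150 − 144.2641)²/144.2641 = 0.2281
  (135 − 140.7359)²/140.7359 = 0.2338
  (218 − 223.7359)²/223.7359 = 0.1471
  (224 − 218.2641)²/218.2641 = 0.1507
χ² = 0.2281 + 0.2338 + 0.1471 + 0.1507 = 0.760
df = (2−1)(2−1) = 1. Since 0.760 < 5.024, fail to reject the null hypothesis of independence at α = 0.025.

0.760; fail to reject H₀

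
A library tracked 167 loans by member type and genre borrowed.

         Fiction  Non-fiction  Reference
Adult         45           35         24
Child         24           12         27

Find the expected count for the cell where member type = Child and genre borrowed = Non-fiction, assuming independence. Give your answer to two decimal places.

17.73

Row total (Child) = 63; column total (Non-fiction) = 47; grand total N = 167.
Expected count = (row total × column total) / N = 63 × 47 / 167 = 17.73.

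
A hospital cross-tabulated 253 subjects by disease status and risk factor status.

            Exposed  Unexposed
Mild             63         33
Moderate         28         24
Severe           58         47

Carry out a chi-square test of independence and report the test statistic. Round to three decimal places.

Row totals: 96, 52, 105. Column totals: 149, 104. Grand total N = 253.
Expected counts (row total × column total / N):
  Mild, Exposed: 96×149/253 = 56.5375
  Mild, Unexposed: 96×104/253 = 39.4625
  Moderate, Exposed: 52×149/253 = 30.6245
  Moderate, Unexposed: 52×104/253 = 21.3755
  Severe, Exposed: 105×149/253 = 61.8379
  Severe, Unexposed: 105×104/253 = 43.1621
Contributions (O − E)²/E:
  (63 − 56.5375)²/56.5375 = 0.7387
  (33 − 39.4625)²/39.4625 = 1.0583
  (28 − 30.6245)²/30.6245 = 0.2249
  (24 − 21.3755)²/21.3755 = 0.3222
  (58 − 61.8379)²/61.8379 = 0.2382
  (47 − 43.1621)²/43.1621 = 0.3413
χ² = 0.7387 + 1.0583 + 0.2249 + 0.3222 + 0.2382 + 0.3413 = 2.924

2.924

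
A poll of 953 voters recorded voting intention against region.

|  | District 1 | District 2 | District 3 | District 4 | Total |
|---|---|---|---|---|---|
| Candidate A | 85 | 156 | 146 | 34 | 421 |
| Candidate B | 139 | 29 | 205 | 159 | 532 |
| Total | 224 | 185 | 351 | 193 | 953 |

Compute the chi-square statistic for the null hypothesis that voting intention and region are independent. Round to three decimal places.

Grand total N = 953.
Expected counts (row total × column total / N):
  Candidate A, District 1: 421×224/953 = 98.9549
  Candidate A, District 2: 421×185/953 = 81.7261
  Candidate A, District 3: 421×351/953 = 155.0588
  Candidate A, District 4: 421×193/953 = 85.2602
  Candidate B, District 1: 532×224/953 = 125.0451
  Candidate B, District 2: 532×185/953 = 103.2739
  Candidate B, District 3: 532×351/953 = 195.9412
  Candidate B, District 4: 532×193/953 = 107.7398
Contributions (O − E)²/E:
  (85 − 98.9549)²/98.9549 = 1.9680
  (156 − 81.7261)²/81.7261 = 67.5012
  (146 − 155.0588)²/155.0588 = 0.5292
  (34 − 85.2602)²/85.2602 = 30.8187
  (139 − 125.0451)²/125.0451 = 1.5574
  (29 − 103.2739)²/103.2739 = 53.4173
  (205 − 195.9412)²/195.9412 = 0.4188
  (159 − 107.7398)²/107.7398 = 24.3885
χ² = 1.9680 + 67.5012 + 0.5292 + 30.8187 + 1.5574 + 53.4173 + 0.4188 + 24.3885 = 180.599

180.599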